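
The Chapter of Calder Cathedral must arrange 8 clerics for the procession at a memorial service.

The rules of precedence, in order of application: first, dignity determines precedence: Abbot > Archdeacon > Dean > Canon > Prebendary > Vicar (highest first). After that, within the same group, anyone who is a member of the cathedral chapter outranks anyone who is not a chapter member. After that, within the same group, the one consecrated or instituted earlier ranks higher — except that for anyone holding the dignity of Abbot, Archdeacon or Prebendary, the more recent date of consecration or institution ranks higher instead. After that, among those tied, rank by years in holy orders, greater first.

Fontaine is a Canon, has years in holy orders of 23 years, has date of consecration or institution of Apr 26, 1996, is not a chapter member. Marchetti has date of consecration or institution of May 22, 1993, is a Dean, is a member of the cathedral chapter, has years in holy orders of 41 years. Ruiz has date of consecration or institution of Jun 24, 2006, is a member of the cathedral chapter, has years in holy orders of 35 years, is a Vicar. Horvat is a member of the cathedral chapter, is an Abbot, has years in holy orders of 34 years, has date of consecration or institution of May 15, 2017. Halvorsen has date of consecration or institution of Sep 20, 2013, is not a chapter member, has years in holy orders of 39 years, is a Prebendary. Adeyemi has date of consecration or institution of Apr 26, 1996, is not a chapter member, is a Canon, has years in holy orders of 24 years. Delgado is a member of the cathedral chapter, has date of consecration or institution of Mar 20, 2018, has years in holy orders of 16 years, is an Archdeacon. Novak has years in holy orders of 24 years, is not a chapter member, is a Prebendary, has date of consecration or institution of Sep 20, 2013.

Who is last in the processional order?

Ruiz

By dignity: Horvat (Abbot); then Delgado (Archdeacon); then Marchetti (Dean); then Adeyemi and Fontaine (Canon); then Halvorsen and Novak (Prebendary); then Ruiz (Vicar).
Adeyemi and Fontaine are each not a chapter member, so the next rule applies.
Adeyemi and Fontaine both have date of consecration or institution Apr 26, 1996, so the next rule applies.
Among Adeyemi and Fontaine, by years in holy orders (higher first): Adeyemi (24 years) before Fontaine (23 years).
Halvorsen and Novak are each not a chapter member, so the next rule applies.
Halvorsen and Novak both have date of consecration or institution Sep 20, 2013, so the next rule applies.
Among Halvorsen and Novak, by years in holy orders (higher first): Halvorsen (39 years) before Novak (24 years).
Order: Horvat, Delgado, Marchetti, Adeyemi, Fontaine, Halvorsen, Novak, Ruiz.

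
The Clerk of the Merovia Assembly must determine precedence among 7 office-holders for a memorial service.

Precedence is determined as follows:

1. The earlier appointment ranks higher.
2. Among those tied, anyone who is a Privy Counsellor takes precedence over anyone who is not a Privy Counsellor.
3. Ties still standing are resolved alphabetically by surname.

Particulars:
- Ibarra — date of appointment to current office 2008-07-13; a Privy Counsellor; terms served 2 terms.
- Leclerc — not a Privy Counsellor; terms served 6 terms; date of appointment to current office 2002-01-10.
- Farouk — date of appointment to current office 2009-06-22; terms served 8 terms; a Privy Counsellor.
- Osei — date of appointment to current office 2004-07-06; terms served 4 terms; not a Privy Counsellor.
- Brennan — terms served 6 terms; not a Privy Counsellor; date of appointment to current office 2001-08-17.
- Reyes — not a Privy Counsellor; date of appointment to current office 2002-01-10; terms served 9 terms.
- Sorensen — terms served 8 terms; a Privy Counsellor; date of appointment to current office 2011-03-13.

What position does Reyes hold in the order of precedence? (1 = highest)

By date of appointment to current office (earlier first): Brennan (2001-08-17); then Leclerc and Reyes (both 2002-01-10); then Osei (2004-07-06); then Ibarra (2008-07-13); then Farouk (2009-06-22); then Sorensen (2011-03-13).
Leclerc and Reyes are each not a Privy Counsellor, so the next rule applies.
Among Leclerc and Reyes, alphabetically by surname: Leclerc before Reyes.
Order: Brennan, Leclerc, Reyes, Osei, Ibarra, Farouk, Sorensen. So position 3.

3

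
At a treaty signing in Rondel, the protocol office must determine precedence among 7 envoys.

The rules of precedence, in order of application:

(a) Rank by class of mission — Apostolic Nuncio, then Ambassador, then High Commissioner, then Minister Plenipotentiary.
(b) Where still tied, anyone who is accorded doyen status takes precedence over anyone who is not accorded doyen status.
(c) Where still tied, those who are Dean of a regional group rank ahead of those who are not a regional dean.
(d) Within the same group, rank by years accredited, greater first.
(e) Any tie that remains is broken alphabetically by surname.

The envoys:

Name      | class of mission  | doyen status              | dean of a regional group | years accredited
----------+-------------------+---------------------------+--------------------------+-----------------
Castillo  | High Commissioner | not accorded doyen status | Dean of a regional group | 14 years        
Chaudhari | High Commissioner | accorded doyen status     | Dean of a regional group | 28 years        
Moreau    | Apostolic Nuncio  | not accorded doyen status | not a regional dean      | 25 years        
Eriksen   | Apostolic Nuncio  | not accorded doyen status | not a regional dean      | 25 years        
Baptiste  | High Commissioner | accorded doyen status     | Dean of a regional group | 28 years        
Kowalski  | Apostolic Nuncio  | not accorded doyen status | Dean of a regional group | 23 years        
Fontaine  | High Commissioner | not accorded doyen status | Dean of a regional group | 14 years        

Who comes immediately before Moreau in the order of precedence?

By class of mission: Kowalski, Eriksen and Moreau (Apostolic Nuncio); then Baptiste, Chaudhari, Castillo and Fontaine (High Commissioner).
Kowalski, Eriksen and Moreau are each not accorded doyen status, so the next rule applies.
Among Kowalski, Eriksen and Moreau, Dean of a regional group before not a regional dean: Kowalski (Dean of a regional group) before Eriksen and Moreau (not a regional dean).
Eriksen and Moreau both have years accredited 25 years, so the next rule applies.
Among Eriksen and Moreau, alphabetically by surname: Eriksen before Moreau.
Among Baptiste, Chaudhari, Castillo and Fontaine, accorded doyen status before not accorded doyen status: Baptiste and Chaudhari (accorded doyen status) before Castillo and Fontaine (not accorded doyen status).
Baptiste and Chaudhari are each Dean of a regional group, so the next rule applies.
Baptiste and Chaudhari both have years accredited 28 years, so the next rule applies.
Among Baptiste and Chaudhari, alphabetically by surname: Baptiste before Chaudhari.
Castillo and Fontaine are each Dean of a regional group, so the next rule applies.
Castillo and Fontaine both have years accredited 14 years, so the next rule applies.
Among Castillo and Fontaine, alphabetically by surname: Castillo before Fontaine.
Order: Kowalski, Eriksen, Moreau, Baptiste, Chaudhari, Castillo, Fontaine.

Eriksen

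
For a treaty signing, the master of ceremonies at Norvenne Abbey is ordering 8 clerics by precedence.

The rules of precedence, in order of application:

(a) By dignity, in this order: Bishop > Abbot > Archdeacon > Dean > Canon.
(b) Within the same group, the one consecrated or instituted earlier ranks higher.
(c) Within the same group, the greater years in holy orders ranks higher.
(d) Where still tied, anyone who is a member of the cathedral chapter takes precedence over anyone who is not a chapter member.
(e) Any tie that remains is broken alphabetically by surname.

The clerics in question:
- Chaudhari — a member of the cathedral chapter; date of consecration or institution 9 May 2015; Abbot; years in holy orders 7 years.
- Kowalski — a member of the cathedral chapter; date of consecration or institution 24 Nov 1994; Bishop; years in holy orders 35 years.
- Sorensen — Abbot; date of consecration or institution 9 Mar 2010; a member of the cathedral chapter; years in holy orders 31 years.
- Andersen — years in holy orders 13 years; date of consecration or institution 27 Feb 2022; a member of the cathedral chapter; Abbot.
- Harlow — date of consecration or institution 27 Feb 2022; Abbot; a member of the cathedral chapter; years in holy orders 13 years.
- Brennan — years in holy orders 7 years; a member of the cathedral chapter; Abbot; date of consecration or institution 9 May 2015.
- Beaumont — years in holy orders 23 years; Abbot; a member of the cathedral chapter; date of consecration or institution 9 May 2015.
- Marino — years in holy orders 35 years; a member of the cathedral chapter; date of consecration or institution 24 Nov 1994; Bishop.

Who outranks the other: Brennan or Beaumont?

By dignity: Kowalski and Marino (Bishop); then Sorensen, Beaumont, Brennan, Chaudhari, Andersen and Harlow (Abbot).
Kowalski and Marino both have date of consecration or institution 24 Nov 1994, so the next rule applies.
Kowalski and Marino both have years in holy orders 35 years, so the next rule applies.
Kowalski and Marino are each a member of the cathedral chapter, so the next rule applies.
Among Kowalski and Marino, alphabetically by surname: Kowalski before Marino.
Among Sorensen, Beaumont, Brennan, Chaudhari, Andersen and Harlow, by date of consecration or institution (earlier first): Sorensen (9 Mar 2010) before Beaumont, Brennan and Chaudhari (9 May 2015) before Andersen and Harlow (27 Feb 2022).
Among Beaumont, Brennan and Chaudhari, by years in holy orders (higher first): Beaumont (23 years) before Brennan and Chaudhari (7 years).
Brennan and Chaudhari are each a member of the cathedral chapter, so the next rule applies.
Among Brennan and Chaudhari, alphabetically by surname: Brennan before Chaudhari.
Andersen and Harlow both have years in holy orders 13 years, so the next rule applies.
Andersen and Harlow are each a member of the cathedral chapter, so the next rule applies.
Among Andersen and Harlow, alphabetically by surname: Andersen before Harlow.
So Beaumont takes precedence.

Beaumont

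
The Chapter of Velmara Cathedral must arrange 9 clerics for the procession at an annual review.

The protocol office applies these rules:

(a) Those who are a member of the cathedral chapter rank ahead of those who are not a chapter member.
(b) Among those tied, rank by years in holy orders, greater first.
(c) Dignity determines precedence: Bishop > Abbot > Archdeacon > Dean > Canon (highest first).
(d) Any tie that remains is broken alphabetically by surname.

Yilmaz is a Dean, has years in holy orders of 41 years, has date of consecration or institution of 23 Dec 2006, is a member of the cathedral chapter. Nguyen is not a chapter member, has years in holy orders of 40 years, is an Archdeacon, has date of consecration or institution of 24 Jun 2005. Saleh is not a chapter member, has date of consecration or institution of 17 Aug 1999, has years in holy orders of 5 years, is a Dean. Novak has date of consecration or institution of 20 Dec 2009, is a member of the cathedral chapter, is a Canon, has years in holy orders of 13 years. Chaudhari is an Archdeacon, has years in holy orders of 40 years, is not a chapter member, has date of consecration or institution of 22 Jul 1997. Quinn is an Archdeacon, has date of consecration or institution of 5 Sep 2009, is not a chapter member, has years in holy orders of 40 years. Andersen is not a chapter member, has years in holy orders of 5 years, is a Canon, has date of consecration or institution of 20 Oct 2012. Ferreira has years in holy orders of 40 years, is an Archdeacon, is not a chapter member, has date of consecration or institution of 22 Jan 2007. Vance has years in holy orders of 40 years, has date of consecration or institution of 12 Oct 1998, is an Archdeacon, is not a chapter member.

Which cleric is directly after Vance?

By the first rule: Yilmaz and Novak (both a member of the cathedral chapter); then Chaudhari, Ferreira, Nguyen, Quinn, Vance, Saleh and Andersen (each not a chapter member).
Among Yilmaz and Novak, by years in holy orders (higher first): Yilmaz (41 years) before Novak (13 years).
Among Chaudhari, Ferreira, Nguyen, Quinn, Vance, Saleh and Andersen, by years in holy orders (higher first): Chaudhari, Ferreira, Nguyen, Quinn and Vance (40 years) before Saleh and Andersen (5 years).
Chaudhari, Ferreira, Nguyen, Quinn and Vance are each Archdeacon, so the next rule applies.
Among Chaudhari, Ferreira, Nguyen, Quinn and Vance, alphabetically by surname: Chaudhari before Ferreira before Nguyen before Quinn before Vance.
Among Saleh and Andersen, by dignity: Saleh (Dean) before Andersen (Canon).
Order: Yilmaz, Novak, Chaudhari, Ferreira, Nguyen, Quinn, Vance, Saleh, Andersen.

Saleh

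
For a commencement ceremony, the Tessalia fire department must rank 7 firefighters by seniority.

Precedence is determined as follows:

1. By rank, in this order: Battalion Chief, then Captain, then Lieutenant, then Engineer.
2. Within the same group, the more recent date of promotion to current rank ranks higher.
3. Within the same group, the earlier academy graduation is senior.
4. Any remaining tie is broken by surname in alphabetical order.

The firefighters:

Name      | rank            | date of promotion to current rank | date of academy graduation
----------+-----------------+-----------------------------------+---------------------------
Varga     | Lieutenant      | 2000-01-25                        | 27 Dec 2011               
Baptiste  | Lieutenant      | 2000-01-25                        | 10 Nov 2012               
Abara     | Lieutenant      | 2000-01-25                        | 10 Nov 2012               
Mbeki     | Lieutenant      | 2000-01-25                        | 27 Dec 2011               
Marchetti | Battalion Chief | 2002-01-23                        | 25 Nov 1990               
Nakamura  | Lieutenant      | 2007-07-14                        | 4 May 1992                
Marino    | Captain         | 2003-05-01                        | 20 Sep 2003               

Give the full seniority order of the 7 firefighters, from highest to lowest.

Marchetti, Marino, Nakamura, Mbeki, Varga, Abara, Baptiste

By rank: Marchetti (Battalion Chief); then Marino (Captain); then Nakamura, Mbeki, Varga, Abara and Baptiste (Lieutenant).
Among Nakamura, Mbeki, Varga, Abara and Baptiste, by date of promotion to current rank (later first): Nakamura (2007-07-14) before Mbeki, Varga, Abara and Baptiste (2000-01-25).
Among Mbeki, Varga, Abara and Baptiste, by date of academy graduation (earlier first): Mbeki and Varga (27 Dec 2011) before Abara and Baptiste (10 Nov 2012).
Among Mbeki and Varga, alphabetically by surname: Mbeki before Varga.
Among Abara and Baptiste, alphabetically by surname: Abara before Baptiste.
Full order: Marchetti, Marino, Nakamura, Mbeki, Varga, Abara, Baptiste.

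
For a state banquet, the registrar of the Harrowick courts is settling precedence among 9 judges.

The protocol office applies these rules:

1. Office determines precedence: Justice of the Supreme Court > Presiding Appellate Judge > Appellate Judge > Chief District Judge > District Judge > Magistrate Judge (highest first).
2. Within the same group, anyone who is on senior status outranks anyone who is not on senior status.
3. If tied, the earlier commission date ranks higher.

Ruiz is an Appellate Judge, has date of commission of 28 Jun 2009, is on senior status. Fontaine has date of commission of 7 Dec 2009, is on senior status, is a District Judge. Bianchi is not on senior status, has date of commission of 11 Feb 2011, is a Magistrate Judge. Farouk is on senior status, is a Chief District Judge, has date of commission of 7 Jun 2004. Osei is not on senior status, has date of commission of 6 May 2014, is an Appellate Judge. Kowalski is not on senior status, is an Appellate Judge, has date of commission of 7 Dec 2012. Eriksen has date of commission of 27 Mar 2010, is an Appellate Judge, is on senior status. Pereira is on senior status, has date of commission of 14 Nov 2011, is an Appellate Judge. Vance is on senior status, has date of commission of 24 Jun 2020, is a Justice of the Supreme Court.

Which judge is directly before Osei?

By office: Vance (Justice of the Supreme Court); then Ruiz, Eriksen, Pereira, Kowalski and Osei (Appellate Judge); then Farouk (Chief District Judge); then Fontaine (District Judge); then Bianchi (Magistrate Judge).
Among Ruiz, Eriksen, Pereira, Kowalski and Osei, on senior status before not on senior status: Ruiz, Eriksen and Pereira (on senior status) before Kowalski and Osei (not on senior status).
Among Ruiz, Eriksen and Pereira, by date of commission (earlier first): Ruiz (28 Jun 2009) before Eriksen (27 Mar 2010) before Pereira (14 Nov 2011).
Among Kowalski and Osei, by date of commission (earlier first): Kowalski (7 Dec 2012) before Osei (6 May 2014).
Order: Vance, Ruiz, Eriksen, Pereira, Kowalski, Osei, Farouk, Fontaine, Bianchi.

Kowalski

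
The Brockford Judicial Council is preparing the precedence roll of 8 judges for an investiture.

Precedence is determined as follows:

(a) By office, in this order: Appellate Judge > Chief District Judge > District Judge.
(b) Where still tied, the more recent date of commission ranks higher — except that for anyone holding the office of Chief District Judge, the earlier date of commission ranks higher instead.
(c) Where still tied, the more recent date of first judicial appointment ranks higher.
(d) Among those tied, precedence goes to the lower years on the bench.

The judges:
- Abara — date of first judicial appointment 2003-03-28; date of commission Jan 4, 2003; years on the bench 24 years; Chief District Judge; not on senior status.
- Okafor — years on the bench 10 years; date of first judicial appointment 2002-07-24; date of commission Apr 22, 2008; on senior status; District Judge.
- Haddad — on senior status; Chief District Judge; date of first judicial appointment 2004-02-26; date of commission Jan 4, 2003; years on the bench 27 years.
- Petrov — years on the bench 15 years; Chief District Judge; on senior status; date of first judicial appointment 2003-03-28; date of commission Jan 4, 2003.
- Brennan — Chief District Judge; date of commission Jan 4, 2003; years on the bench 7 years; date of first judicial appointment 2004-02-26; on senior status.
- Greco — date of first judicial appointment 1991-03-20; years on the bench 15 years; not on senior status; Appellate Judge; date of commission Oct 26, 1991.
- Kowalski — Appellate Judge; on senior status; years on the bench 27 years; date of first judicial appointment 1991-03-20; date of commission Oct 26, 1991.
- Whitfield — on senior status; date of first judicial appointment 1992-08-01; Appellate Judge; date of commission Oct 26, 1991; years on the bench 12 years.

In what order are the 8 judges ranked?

By office: Whitfield, Greco and Kowalski (Appellate Judge); then Brennan, Haddad, Petrov and Abara (Chief District Judge); then Okafor (District Judge).
Whitfield, Greco and Kowalski all have date of commission Oct 26, 1991, so the next rule applies.
Among Whitfield, Greco and Kowalski, by date of first judicial appointment (later first): Whitfield (1992-08-01) before Greco and Kowalski (1991-03-20).
Among Greco and Kowalski, by years on the bench (lower first): Greco (15 years) before Kowalski (27 years).
Brennan, Haddad, Petrov and Abara all have date of commission Jan 4, 2003, so the next rule applies.
Among Brennan, Haddad, Petrov and Abara, by date of first judicial appointment (later first): Brennan and Haddad (2004-02-26) before Petrov and Abara (2003-03-28).
Among Brennan and Haddad, by years on the bench (lower first): Brennan (7 years) before Haddad (27 years).
Among Petrov and Abara, by years on the bench (lower first): Petrov (15 years) before Abara (24 years).
Full order: Whitfield, Greco, Kowalski, Brennan, Haddad, Petrov, Abara, Okafor.

Whitfield, Greco, Kowalski, Brennan, Haddad, Petrov, Abara, Okafor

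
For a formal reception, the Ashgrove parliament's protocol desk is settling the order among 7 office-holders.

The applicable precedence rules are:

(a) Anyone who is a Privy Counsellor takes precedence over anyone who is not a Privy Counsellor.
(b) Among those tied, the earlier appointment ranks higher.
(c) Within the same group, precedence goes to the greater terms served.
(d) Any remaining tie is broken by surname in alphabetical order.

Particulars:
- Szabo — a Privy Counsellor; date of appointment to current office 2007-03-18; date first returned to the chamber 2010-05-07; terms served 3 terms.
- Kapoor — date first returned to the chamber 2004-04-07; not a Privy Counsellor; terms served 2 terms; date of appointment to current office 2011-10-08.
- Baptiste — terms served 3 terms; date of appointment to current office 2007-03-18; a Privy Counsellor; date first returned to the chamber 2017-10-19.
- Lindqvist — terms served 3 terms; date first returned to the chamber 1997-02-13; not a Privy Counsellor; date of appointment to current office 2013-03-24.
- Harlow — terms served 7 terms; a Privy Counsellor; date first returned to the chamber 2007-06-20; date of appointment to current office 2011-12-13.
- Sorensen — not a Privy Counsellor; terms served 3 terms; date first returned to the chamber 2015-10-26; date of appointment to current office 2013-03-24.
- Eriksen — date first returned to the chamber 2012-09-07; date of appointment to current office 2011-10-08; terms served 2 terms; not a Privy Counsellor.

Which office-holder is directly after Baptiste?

By the first rule: Baptiste, Szabo and Harlow (each a Privy Counsellor); then Eriksen, Kapoor, Lindqvist and Sorensen (each not a Privy Counsellor).
Among Baptiste, Szabo and Harlow, by date of appointment to current office (earlier first): Baptiste and Szabo (2007-03-18) before Harlow (2011-12-13).
Baptiste and Szabo both have terms served 3 terms, so the next rule applies.
Among Baptiste and Szabo, alphabetically by surname: Baptiste before Szabo.
Among Eriksen, Kapoor, Lindqvist and Sorensen, by date of appointment to current office (earlier first): Eriksen and Kapoor (2011-10-08) before Lindqvist and Sorensen (2013-03-24).
Eriksen and Kapoor both have terms served 2 terms, so the next rule applies.
Among Eriksen and Kapoor, alphabetically by surname: Eriksen before Kapoor.
Lindqvist and Sorensen both have terms served 3 terms, so the next rule applies.
Among Lindqvist and Sorensen, alphabetically by surname: Lindqvist before Sorensen.
Order: Baptiste, Szabo, Harlow, Eriksen, Kapoor, Lindqvist, Sorensen.

Szabo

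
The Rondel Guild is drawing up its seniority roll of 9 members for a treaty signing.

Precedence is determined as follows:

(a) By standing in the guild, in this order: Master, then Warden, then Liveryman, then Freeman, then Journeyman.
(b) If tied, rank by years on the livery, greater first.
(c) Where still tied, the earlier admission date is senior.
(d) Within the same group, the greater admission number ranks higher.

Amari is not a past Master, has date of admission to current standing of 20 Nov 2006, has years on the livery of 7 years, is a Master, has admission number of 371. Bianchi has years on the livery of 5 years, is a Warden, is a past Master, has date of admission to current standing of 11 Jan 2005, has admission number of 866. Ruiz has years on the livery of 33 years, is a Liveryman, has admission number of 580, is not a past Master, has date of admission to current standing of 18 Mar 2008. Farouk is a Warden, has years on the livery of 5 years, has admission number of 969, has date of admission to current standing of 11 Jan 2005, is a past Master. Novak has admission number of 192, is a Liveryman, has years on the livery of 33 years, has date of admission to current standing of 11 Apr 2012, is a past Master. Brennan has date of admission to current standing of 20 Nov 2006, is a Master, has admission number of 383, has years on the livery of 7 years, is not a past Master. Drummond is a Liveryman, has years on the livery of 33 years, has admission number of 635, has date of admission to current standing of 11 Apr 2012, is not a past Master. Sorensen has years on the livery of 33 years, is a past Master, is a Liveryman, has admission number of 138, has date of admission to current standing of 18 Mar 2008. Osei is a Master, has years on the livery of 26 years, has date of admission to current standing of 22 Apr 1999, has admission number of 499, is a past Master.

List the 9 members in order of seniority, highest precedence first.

Osei, Brennan, Amari, Farouk, Bianchi, Ruiz, Sorensen, Drummond, Novak

By standing in the guild: Osei, Brennan and Amari (Master); then Farouk and Bianchi (Warden); then Ruiz, Sorensen, Drummond and Novak (Liveryman).
Among Osei, Brennan and Amari, by years on the livery (higher first): Osei (26 years) before Brennan and Amari (7 years).
Brennan and Amari both have date of admission to current standing 20 Nov 2006, so the next rule applies.
Among Brennan and Amari, by admission number (higher first): Brennan (383) before Amari (371).
Farouk and Bianchi both have years on the livery 5 years, so the next rule applies.
Farouk and Bianchi both have date of admission to current standing 11 Jan 2005, so the next rule applies.
Among Farouk and Bianchi, by admission number (higher first): Farouk (969) before Bianchi (866).
Ruiz, Sorensen, Drummond and Novak all have years on the livery 33 years, so the next rule applies.
Among Ruiz, Sorensen, Drummond and Novak, by date of admission to current standing (earlier first): Ruiz and Sorensen (18 Mar 2008) before Drummond and Novak (11 Apr 2012).
Among Ruiz and Sorensen, by admission number (higher first): Ruiz (580) before Sorensen (138).
Among Drummond and Novak, by admission number (higher first): Drummond (635) before Novak (192).
Full order: Osei, Brennan, Amari, Farouk, Bianchi, Ruiz, Sorensen, Drummond, Novak.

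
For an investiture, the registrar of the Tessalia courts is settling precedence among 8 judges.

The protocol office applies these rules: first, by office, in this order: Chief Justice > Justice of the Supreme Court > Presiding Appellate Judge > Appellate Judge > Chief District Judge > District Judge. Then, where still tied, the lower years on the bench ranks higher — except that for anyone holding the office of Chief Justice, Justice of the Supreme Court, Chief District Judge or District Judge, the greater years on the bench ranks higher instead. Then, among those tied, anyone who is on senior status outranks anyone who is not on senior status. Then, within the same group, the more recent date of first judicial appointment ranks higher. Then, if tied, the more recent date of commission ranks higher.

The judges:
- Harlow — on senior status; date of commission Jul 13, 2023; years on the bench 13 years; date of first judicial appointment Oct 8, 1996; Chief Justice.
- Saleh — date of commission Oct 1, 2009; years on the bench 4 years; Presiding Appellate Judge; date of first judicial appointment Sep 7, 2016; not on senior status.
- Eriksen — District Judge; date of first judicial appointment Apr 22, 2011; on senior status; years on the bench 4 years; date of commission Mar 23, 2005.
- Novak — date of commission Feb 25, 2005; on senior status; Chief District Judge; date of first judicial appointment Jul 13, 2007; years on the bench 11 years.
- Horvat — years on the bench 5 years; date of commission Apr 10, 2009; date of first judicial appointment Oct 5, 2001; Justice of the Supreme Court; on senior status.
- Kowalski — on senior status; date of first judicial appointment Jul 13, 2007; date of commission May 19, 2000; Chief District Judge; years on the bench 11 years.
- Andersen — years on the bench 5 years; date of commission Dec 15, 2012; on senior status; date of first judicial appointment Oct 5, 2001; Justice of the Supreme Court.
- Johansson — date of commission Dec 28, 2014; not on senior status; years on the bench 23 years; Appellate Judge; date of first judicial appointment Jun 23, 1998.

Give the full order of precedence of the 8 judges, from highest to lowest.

Harlow, Andersen, Horvat, Saleh, Johansson, Novak, Kowalski, Eriksen

By office: Harlow (Chief Justice); then Andersen and Horvat (Justice of the Supreme Court); then Saleh (Presiding Appellate Judge); then Johansson (Appellate Judge); then Novak and Kowalski (Chief District Judge); then Eriksen (District Judge).
Andersen and Horvat both have years on the bench 5 years, so the next rule applies.
Andersen and Horvat are each on senior status, so the next rule applies.
Andersen and Horvat both have date of first judicial appointment Oct 5, 2001, so the next rule applies.
Among Andersen and Horvat, by date of commission (later first): Andersen (Dec 15, 2012) before Horvat (Apr 10, 2009).
Novak and Kowalski both have years on the bench 11 years, so the next rule applies.
Novak and Kowalski are each on senior status, so the next rule applies.
Novak and Kowalski both have date of first judicial appointment Jul 13, 2007, so the next rule applies.
Among Novak and Kowalski, by date of commission (later first): Novak (Feb 25, 2005) before Kowalski (May 19, 2000).
Full order: Harlow, Andersen, Horvat, Saleh, Johansson, Novak, Kowalski, Eriksen.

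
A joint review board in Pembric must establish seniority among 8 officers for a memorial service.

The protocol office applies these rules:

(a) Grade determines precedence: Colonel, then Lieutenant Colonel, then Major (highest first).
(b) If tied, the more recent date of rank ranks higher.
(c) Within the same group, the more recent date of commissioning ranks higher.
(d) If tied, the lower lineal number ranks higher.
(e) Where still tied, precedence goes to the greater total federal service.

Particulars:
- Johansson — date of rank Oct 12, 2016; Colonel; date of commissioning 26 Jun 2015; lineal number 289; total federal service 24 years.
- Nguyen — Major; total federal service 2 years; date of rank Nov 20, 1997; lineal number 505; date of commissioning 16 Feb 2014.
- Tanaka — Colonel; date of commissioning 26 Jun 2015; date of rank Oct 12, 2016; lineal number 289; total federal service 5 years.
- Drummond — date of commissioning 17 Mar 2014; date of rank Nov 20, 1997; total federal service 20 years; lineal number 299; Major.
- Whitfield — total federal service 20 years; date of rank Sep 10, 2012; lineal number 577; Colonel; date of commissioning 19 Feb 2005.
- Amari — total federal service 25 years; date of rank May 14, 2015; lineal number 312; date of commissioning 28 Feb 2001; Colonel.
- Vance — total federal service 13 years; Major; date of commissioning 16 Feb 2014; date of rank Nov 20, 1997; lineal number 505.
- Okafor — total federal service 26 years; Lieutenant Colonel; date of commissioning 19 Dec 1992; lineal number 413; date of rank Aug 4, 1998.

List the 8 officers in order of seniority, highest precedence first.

By grade: Johansson, Tanaka, Amari and Whitfield (Colonel); then Okafor (Lieutenant Colonel); then Drummond, Vance and Nguyen (Major).
Among Johansson, Tanaka, Amari and Whitfield, by date of rank (later first): Johansson and Tanaka (Oct 12, 2016) before Amari (May 14, 2015) before Whitfield (Sep 10, 2012).
Johansson and Tanaka both have date of commissioning 26 Jun 2015, so the next rule applies.
Johansson and Tanaka both have lineal number 289, so the next rule applies.
Among Johansson and Tanaka, by total federal service (higher first): Johansson (24 years) before Tanaka (5 years).
Drummond, Vance and Nguyen all have date of rank Nov 20, 1997, so the next rule applies.
Among Drummond, Vance and Nguyen, by date of commissioning (later first): Drummond (17 Mar 2014) before Vance and Nguyen (16 Feb 2014).
Vance and Nguyen both have lineal number 505, so the next rule applies.
Among Vance and Nguyen, by total federal service (higher first): Vance (13 years) before Nguyen (2 years).
Full order: Johansson, Tanaka, Amari, Whitfield, Okafor, Drummond, Vance, Nguyen.

Johansson, Tanaka, Amari, Whitfield, Okafor, Drummond, Vance, Nguyen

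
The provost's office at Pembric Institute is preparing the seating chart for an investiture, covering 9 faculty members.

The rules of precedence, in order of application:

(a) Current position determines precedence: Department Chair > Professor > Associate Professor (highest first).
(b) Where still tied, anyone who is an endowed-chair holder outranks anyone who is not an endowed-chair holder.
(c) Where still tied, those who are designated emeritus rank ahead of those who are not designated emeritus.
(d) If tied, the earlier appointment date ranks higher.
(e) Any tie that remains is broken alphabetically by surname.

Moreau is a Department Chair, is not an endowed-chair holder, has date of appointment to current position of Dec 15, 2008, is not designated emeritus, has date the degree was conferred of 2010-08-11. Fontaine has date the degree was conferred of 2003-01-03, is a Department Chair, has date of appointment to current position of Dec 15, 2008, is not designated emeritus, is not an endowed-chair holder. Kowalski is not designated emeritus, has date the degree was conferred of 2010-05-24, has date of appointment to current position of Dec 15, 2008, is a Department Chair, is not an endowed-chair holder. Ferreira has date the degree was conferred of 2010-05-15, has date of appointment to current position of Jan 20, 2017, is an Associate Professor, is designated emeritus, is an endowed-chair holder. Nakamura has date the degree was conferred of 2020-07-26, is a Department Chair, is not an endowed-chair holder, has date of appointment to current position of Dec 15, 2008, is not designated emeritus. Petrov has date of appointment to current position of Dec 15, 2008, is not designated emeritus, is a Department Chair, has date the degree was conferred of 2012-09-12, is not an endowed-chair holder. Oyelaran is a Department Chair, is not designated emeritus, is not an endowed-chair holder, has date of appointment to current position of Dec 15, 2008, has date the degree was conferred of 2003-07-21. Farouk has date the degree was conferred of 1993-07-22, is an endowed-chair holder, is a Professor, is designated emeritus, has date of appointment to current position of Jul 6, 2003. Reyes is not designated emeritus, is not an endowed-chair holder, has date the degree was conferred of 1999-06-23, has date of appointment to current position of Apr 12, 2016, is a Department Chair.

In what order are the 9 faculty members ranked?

Fontaine, Kowalski, Moreau, Nakamura, Oyelaran, Petrov, Reyes, Farouk, Ferreira

By current position: Fontaine, Kowalski, Moreau, Nakamura, Oyelaran, Petrov and Reyes (Department Chair); then Farouk (Professor); then Ferreira (Associate Professor).
Fontaine, Kowalski, Moreau, Nakamura, Oyelaran, Petrov and Reyes are each not an endowed-chair holder, so the next rule applies.
Fontaine, Kowalski, Moreau, Nakamura, Oyelaran, Petrov and Reyes are each not designated emeritus, so the next rule applies.
Among Fontaine, Kowalski, Moreau, Nakamura, Oyelaran, Petrov and Reyes, by date of appointment to current position (earlier first): Fontaine, Kowalski, Moreau, Nakamura, Oyelaran and Petrov (Dec 15, 2008) before Reyes (Apr 12, 2016).
Among Fontaine, Kowalski, Moreau, Nakamura, Oyelaran and Petrov, alphabetically by surname: Fontaine before Kowalski before Moreau before Nakamura before Oyelaran before Petrov.
Full order: Fontaine, Kowalski, Moreau, Nakamura, Oyelaran, Petrov, Reyes, Farouk, Ferreira.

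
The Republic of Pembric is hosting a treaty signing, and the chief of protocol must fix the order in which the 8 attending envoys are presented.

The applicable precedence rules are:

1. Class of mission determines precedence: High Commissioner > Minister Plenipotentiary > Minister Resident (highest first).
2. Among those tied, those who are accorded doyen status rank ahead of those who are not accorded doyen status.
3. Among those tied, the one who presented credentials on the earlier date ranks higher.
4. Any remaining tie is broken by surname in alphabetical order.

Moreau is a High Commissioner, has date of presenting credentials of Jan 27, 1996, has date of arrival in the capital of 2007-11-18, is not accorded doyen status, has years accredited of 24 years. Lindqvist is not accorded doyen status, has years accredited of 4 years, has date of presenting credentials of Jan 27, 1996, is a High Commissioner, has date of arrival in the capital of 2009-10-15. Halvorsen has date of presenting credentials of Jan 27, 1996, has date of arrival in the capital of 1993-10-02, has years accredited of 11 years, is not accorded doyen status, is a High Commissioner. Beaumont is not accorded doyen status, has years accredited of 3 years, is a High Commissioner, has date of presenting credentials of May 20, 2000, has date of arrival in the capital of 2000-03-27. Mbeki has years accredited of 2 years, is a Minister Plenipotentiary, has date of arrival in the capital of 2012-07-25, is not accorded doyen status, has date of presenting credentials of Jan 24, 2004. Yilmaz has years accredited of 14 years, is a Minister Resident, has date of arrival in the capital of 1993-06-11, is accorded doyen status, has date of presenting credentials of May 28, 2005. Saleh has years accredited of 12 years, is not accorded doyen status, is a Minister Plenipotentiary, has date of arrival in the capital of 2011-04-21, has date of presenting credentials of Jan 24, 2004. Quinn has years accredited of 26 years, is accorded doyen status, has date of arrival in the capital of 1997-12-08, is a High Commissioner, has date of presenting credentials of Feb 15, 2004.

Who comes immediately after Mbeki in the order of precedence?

Saleh

By class of mission: Quinn, Halvorsen, Lindqvist, Moreau and Beaumont (High Commissioner); then Mbeki and Saleh (Minister Plenipotentiary); then Yilmaz (Minister Resident).
Among Quinn, Halvorsen, Lindqvist, Moreau and Beaumont, accorded doyen status before not accorded doyen status: Quinn (accorded doyen status) before Halvorsen, Lindqvist, Moreau and Beaumont (not accorded doyen status).
Among Halvorsen, Lindqvist, Moreau and Beaumont, by date of presenting credentials (earlier first): Halvorsen, Lindqvist and Moreau (Jan 27, 1996) before Beaumont (May 20, 2000).
Among Halvorsen, Lindqvist and Moreau, alphabetically by surname: Halvorsen before Lindqvist before Moreau.
Mbeki and Saleh are each not accorded doyen status, so the next rule applies.
Mbeki and Saleh both have date of presenting credentials Jan 24, 2004, so the next rule applies.
Among Mbeki and Saleh, alphabetically by surname: Mbeki before Saleh.
Order: Quinn, Halvorsen, Lindqvist, Moreau, Beaumont, Mbeki, Saleh, Yilmaz.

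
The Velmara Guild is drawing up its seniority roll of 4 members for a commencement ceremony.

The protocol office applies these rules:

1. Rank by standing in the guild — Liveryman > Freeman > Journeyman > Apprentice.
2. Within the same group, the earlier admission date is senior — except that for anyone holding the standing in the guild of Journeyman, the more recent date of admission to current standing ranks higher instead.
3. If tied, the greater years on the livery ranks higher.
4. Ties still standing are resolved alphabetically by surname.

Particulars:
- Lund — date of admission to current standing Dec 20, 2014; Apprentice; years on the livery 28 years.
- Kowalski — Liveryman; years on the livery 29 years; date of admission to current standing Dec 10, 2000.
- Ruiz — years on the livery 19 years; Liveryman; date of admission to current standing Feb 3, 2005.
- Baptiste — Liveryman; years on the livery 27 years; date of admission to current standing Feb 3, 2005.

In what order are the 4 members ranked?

Kowalski, Baptiste, Ruiz, Lund

By standing in the guild: Kowalski, Baptiste and Ruiz (Liveryman); then Lund (Apprentice).
Among Kowalski, Baptiste and Ruiz, by date of admission to current standing (earlier first): Kowalski (Dec 10, 2000) before Baptiste and Ruiz (Feb 3, 2005).
Among Baptiste and Ruiz, by years on the livery (higher first): Baptiste (27 years) before Ruiz (19 years).
Full order: Kowalski, Baptiste, Ruiz, Lund.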